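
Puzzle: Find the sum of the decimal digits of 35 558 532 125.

44

3+5+5+5+8+5+3+2+1+2+5 = 44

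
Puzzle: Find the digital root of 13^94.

4

The digital root of n equals n mod 9 (or 9 when 9 | n), so we need 13^94 mod 9.
13^94 ≡ 4 (mod 9), so the digital root is 4.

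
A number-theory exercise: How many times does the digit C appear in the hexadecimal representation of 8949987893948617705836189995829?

1

8949987893948617705836189995829 in base 16 is 70F6F877ECE71D2DF6A33A5335.
The digit C appears 1 time.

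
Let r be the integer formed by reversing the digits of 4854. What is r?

Reversing 4854 gives 4584.

4584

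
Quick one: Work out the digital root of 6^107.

9

The digital root of n equals n mod 9 (or 9 when 9 | n), so we need 6^107 mod 9.
6^107 ≡ 0 (mod 9), so the digital root is 9.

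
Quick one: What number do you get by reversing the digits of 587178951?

Reversing 587178951 gives 159871785.

159871785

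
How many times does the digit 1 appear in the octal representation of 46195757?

1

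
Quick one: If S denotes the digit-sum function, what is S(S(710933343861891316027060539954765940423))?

13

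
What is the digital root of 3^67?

9

The digital root of n equals n mod 9 (or 9 when 9 | n), so we need 3^67 mod 9.
3^67 ≡ 0 (mod 9), so the digital root is 9.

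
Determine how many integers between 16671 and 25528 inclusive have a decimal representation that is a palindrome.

88

The integers in [16671, 25528] that have a decimal representation that is a palindrome: 16761, 16861, 16961, 17071, 17171, 17271, …, 25352, 25452.
88 qualify.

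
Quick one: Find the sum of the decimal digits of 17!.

63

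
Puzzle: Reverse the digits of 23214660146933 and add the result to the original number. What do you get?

57178766788165

Reverse of 23214660146933 is 33964106641232.
23214660146933 + 33964106641232 = 57178766788165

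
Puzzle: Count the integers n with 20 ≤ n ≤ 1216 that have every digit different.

The integers in [20, 1216] that have every digit different: 20, 21, 23, 24, 25, 26, …, 1208, 1209.
783 qualify.

783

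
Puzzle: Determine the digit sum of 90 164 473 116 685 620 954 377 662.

9+0+1+6+4+4+7+3+1+1+6+6+8+5+6+2+0+9+5+4+3+7+7+6+6+2 = 118

118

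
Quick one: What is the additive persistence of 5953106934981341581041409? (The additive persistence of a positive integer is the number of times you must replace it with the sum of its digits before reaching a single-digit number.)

5953106934981341581041409 → 103 → 4 (2 steps)

2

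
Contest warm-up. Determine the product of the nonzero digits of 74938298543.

52254720

7×4×9×3×8×2×9×8×5×4×3 = 52254720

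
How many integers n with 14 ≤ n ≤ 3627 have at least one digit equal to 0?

928

The integers in [14, 3627] that have at least one digit equal to 0: 20, 30, 40, 50, 60, 70, …, 3610, 3620.
928 qualify.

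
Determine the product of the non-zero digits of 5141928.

2880

5×1×4×1×9×2×8 = 2880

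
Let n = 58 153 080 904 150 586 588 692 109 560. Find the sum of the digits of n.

127

5+8+1+5+3+0+8+0+9+0+4+1+5+0+5+8+6+5+8+8+6+9+2+1+0+9+5+6+0 = 127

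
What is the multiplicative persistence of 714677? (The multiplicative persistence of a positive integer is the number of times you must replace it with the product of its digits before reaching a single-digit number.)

5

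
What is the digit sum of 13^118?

13^118 = 278814638873954882369203460773866998059096809158561634756229682281995318510188753701100647414989984008316816866503230284636535019129
Sum of its 132 digits: 625.

625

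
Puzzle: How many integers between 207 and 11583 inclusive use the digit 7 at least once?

The integers in [207, 11583] that use the digit 7 at least once: 207, 217, 227, 237, 247, 257, …, 11578, 11579.
3784 qualify.

3784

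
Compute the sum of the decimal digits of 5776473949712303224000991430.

5+7+7+6+4+7+3+9+4+9+7+1+2+3+0+3+2+2+4+0+0+0+9+9+1+4+3+0 = 111

111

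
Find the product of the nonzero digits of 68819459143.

6×8×8×1×9×4×5×9×1×4×3 = 7464960

7464960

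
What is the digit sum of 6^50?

6^50 = 808281277464764060643139600456536293376
Sum of its 39 digits: 171.

171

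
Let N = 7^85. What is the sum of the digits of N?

295

7^85 = 681292175541205709486531011694243236571309860372760091522256581907552807
Sum of its 72 digits: 295.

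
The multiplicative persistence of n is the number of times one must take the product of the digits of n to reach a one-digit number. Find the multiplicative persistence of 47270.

1

47270 → 0 (1 step)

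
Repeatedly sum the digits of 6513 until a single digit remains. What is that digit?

6

6+5+1+3 = 15
1+5 = 6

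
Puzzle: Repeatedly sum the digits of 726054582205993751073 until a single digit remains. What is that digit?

9

7+2+6+0+5+4+5+8+2+2+0+5+9+9+3+7+5+1+0+7+3 = 90
9+0 = 9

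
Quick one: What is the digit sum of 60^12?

60^12 = 2176782336000000000000
Sum of its 22 digits: 45.

45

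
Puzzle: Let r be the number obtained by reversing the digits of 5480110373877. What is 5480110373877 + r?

Reverse of 5480110373877 is 7783730110845.
5480110373877 + 7783730110845 = 13263840484722

13263840484722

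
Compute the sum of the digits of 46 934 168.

4+6+9+3+4+1+6+8 = 41

41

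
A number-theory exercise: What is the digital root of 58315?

4

5+8+3+1+5 = 22
2+2 = 4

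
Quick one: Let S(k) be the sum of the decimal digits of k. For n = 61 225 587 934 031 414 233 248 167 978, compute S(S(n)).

8

First digit sum: 125.
1+2+5 = 8.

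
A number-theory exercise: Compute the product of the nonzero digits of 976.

378

9×7×6 = 378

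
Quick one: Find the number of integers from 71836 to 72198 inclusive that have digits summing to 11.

5

The integers in [71836, 72198] that have digits summing to 11: 72002, 72011, 72020, 72101, 72110.
5 qualify.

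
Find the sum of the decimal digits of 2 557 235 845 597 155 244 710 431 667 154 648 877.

173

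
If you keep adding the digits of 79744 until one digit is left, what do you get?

4

7+9+7+4+4 = 31
3+1 = 4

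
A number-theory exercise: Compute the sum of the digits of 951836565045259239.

87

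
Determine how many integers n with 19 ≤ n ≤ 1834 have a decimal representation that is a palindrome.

The integers in [19, 1834] that have a decimal representation that is a palindrome: 22, 33, 44, 55, 66, 77, …, 1661, 1771.
106 qualify.

106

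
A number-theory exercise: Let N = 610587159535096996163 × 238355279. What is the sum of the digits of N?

610587159535096996163 × 238355279 = 145536672764805554812493794477
Sum of its 30 digits: 148.

148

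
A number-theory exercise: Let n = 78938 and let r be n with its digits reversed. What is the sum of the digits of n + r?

Reversal of 78938 is 83987; 78938 + 83987 = 162925.
Digit sum of 162925: 1+6+2+9+2+5 = 25.

25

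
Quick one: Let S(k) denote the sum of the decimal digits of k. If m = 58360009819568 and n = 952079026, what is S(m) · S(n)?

S(58360009819568) = 5+8+3+6+0+0+0+9+8+1+9+5+6+8 = 68.
S(952079026) = 9+5+2+0+7+9+0+2+6 = 40.
68 · 40 = 2720.

2720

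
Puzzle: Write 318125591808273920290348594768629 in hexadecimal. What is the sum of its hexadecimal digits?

249

318125591808273920290348594768629 in base 16 is FAF4F39E6985E6E149DD7DA2AF5.
Digit sum: 15+10+15+4+15+3+9+14+6+9+8+5+14+6+14+1+4+9+13+13+7+13+10+2+10+15+5 = 249.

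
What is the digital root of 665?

6+6+5 = 17
1+7 = 8

8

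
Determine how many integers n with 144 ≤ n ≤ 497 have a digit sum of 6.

13

The integers in [144, 497] that have a digit sum of 6: 150, 204, 213, 222, 231, 240, …, 411, 420.
13 qualify.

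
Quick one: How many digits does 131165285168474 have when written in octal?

131165285168474 in base 8 is 3564551416532532, which has 16 digits.

16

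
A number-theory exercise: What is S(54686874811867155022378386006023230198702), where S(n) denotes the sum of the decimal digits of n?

172

5+4+6+8+6+8+7+4+8+1+1+8+6+7+1+5+5+0+2+2+3+7+8+3+8+6+0+0+6+0+2+3+2+3+0+1+9+8+7+0+2 = 172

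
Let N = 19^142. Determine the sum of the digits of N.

19^142 = 38283473536318872949866687176345119434681006000572778053085551128360710733792547199597858733159945542680409375020648462145743071987297536744988867343801178147851460890695616129761561
Sum of its 182 digits: 856.

856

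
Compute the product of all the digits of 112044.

0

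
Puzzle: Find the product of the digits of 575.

5×7×5 = 175

175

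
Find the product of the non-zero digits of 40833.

4×8×3×3 = 288

288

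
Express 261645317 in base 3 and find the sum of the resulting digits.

21

261645317 in base 3 is 200020022221220022.
Digit sum: 2+0+0+0+2+0+0+2+2+2+2+1+2+2+0+0+2+2 = 21.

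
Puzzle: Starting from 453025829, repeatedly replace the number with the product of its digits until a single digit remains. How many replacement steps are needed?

453025829 → 0 (1 step)

1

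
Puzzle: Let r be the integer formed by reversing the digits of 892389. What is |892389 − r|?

90909

Reverse of 892389 is 983298.
|892389 − 983298| = 90909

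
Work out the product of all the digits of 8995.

3240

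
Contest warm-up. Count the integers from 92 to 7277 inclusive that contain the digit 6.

The integers in [92, 7277] that contain the digit 6: 96, 106, 116, 126, 136, 146, …, 7269, 7276.
2663 qualify.

2663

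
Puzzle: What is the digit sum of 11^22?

97

11^22 = 81402749386839761113321
Sum of its 23 digits: 97.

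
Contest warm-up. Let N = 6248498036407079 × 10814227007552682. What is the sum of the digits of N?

147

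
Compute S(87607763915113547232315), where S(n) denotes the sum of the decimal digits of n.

8+7+6+0+7+7+6+3+9+1+5+1+1+3+5+4+7+2+3+2+3+1+5 = 96

96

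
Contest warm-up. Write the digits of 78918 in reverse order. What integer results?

Reversing 78918 gives 81987.

81987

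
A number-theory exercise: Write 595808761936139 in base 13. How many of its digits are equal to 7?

1

595808761936139 in base 13 is 1C75B6A9A4B82B.
The digit 7 appears 1 time.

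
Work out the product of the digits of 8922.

288

8×9×2×2 = 288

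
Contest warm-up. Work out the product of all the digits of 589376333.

1224720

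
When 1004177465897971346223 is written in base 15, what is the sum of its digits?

1004177465897971346223 in base 15 is A2D2E8C187A2E0CB83.
Digit sum: 10+2+13+2+14+8+12+1+8+7+10+2+14+0+12+11+8+3 = 137.

137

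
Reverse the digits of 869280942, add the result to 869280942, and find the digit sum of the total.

33

Reversal of 869280942 is 249082968; 869280942 + 249082968 = 1118363910.
Digit sum of 1118363910: 1+1+1+8+3+6+3+9+1+0 = 33.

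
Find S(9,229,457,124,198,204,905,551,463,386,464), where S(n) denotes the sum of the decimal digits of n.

138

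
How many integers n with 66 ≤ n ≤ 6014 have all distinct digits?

The integers in [66, 6014] that have all distinct digits: 67, 68, 69, 70, 71, 72, …, 6013, 6014.
3201 qualify.

3201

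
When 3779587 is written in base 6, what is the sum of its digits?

12

3779587 in base 6 is 213002031.
Digit sum: 2+1+3+0+0+2+0+3+1 = 12.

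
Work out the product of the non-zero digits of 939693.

39366

9×3×9×6×9×3 = 39366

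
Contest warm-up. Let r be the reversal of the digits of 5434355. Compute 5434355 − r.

Reverse of 5434355 is 5534345.
5434355 − 5534345 = -99990

-99990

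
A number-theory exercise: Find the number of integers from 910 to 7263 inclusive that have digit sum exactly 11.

262

The integers in [910, 7263] that have digit sum exactly 11: 911, 920, 1019, 1028, 1037, 1046, …, 7211, 7220.
262 qualify.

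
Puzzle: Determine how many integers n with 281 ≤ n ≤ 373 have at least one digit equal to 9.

The integers in [281, 373] that have at least one digit equal to 9: 289, 290, 291, 292, 293, 294, …, 359, 369.
18 qualify.

18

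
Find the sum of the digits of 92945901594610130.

68

9+2+9+4+5+9+0+1+5+9+4+6+1+0+1+3+0 = 68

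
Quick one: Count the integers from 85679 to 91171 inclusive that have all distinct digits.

The integers in [85679, 91171] that have all distinct digits: 85679, 85690, 85691, 85692, 85693, 85694, …, 91086, 91087.
1477 qualify.

1477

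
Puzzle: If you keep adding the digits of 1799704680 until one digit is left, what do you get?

1+7+9+9+7+0+4+6+8+0 = 51
5+1 = 6
(Equivalently, 1799704680 mod 9 = 6.)

6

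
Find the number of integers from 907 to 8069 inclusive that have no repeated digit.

The integers in [907, 8069] that have no repeated digit: 907, 908, 910, 912, 913, 914, …, 8067, 8069.
3636 qualify.

3636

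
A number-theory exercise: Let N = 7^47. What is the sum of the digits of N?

175

7^47 = 5243338316756303634461458718861951455543
Sum of its 40 digits: 175.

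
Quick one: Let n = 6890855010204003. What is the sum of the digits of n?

6+8+9+0+8+5+5+0+1+0+2+0+4+0+0+3 = 51

51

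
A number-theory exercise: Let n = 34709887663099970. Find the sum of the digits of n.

95

3+4+7+0+9+8+8+7+6+6+3+0+9+9+9+7+0 = 95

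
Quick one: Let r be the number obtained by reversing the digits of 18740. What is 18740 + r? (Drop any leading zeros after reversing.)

Reverse of 18740 is 4781.
18740 + 4781 = 23521

23521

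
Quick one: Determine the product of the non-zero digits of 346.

72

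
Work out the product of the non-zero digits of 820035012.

8×2×3×5×1×2 = 480

480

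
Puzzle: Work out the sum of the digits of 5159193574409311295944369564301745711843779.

5+1+5+9+1+9+3+5+7+4+4+0+9+3+1+1+2+9+5+9+4+4+3+6+9+5+6+4+3+0+1+7+4+5+7+1+1+8+4+3+7+7+9 = 200

200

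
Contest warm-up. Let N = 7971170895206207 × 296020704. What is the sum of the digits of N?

87

7971170895206207 × 296020704 = 2359631620103251621309728
Sum of its 25 digits: 87.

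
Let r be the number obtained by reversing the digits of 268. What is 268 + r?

1130

Reverse of 268 is 862.
268 + 862 = 1130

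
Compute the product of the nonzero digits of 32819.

3×2×8×1×9 = 432

432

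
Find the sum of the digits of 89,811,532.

8+9+8+1+1+5+3+2 = 37

37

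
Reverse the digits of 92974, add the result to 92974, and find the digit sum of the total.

Reversal of 92974 is 47929; 92974 + 47929 = 140903.
Digit sum of 140903: 1+4+0+9+0+3 = 17.

17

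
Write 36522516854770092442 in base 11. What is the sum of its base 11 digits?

82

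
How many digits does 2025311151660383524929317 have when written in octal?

27

2025311151660383524929317 in base 8 is 654700531502513742047137445, which has 27 digits.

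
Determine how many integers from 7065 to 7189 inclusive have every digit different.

The integers in [7065, 7189] that have every digit different: 7065, 7068, 7069, 7081, 7082, 7083, …, 7186, 7189.
66 qualify.

66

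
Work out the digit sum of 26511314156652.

48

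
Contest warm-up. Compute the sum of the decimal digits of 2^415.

2^415 = 84615164005151820665845159428194693098035799419427996068435045795123941278247852265624218936283556460491675139202989862944768
Sum of its 125 digits: 596.

596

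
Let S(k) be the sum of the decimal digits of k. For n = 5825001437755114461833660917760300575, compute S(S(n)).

First digit sum: 145.
1+4+5 = 10.

10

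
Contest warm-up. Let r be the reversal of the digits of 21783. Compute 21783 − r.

Reverse of 21783 is 38712.
21783 − 38712 = -16929

-16929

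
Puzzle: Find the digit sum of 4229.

17

4+2+2+9 = 17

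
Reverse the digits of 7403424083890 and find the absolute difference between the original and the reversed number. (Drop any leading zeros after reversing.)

6419619840843

Reverse of 7403424083890 is 983804243047.
|7403424083890 − 983804243047| = 6419619840843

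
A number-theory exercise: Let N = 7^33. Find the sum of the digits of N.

7^33 = 7730993719707444524137094407
Sum of its 28 digits: 127.

127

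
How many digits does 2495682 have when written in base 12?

6

2495682 in base 12 is A04316, which has 6 digits.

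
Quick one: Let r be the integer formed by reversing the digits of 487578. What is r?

875784

Reversing 487578 gives 875784.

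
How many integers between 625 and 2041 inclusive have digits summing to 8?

The integers in [625, 2041] that have digits summing to 8: 701, 710, 800, 1007, 1016, 1025, …, 2024, 2033.
43 qualify.

43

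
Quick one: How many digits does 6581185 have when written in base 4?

12

6581185 in base 4 is 121012233001, which has 12 digits.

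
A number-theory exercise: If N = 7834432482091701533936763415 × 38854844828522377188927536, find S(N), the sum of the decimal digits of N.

209

7834432482091701533936763415 × 38854844828522377188927536 = 304405658411208480784440160026514949136530546810895440
Sum of its 54 digits: 209.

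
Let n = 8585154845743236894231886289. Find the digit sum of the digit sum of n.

11

First digit sum: 146.
1+4+6 = 11.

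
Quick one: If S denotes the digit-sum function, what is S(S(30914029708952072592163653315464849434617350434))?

First digit sum: 196.
1+9+6 = 16.

16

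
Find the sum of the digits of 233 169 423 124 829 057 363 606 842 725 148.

136

2+3+3+1+6+9+4+2+3+1+2+4+8+2+9+0+5+7+3+6+3+6+0+6+8+4+2+7+2+5+1+4+8 = 136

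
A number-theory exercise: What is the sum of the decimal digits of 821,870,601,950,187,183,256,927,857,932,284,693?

172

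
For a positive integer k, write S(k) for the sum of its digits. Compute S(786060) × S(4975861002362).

1431

S(786060) = 7+8+6+0+6+0 = 27.
S(4975861002362) = 4+9+7+5+8+6+1+0+0+2+3+6+2 = 53.
27 · 53 = 1431.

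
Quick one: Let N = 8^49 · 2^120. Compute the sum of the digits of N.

386

8^49 · 2^120 = 237142198758023568227473377297792835283496928595231875152809132048206089502588928
Sum of its 81 digits: 386.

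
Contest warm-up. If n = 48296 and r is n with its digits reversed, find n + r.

117580

Reverse of 48296 is 69284.
48296 + 69284 = 117580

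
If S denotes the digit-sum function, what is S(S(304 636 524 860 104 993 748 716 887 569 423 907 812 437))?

19

First digit sum: 199.
1+9+9 = 19.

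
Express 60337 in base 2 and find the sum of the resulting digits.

60337 in base 2 is 1110101110110001.
Digit sum: 1+1+1+0+1+0+1+1+1+0+1+1+0+0+0+1 = 10.

10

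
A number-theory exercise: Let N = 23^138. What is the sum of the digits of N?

23^138 = 82878402322637064441013769531732226717266263344430446197869699333463462400214936280736987904968858660043521476028628685939862214148356415140310728859130365360511355853918161919099315673169
Sum of its 188 digits: 829.

829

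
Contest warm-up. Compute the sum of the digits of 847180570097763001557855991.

127

8+4+7+1+8+0+5+7+0+0+9+7+7+6+3+0+0+1+5+5+7+8+5+5+9+9+1 = 127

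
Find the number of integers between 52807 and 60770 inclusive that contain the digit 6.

The integers in [52807, 60770] that contain the digit 6: 52816, 52826, 52836, 52846, 52856, 52860, …, 60769, 60770.
3434 qualify.

3434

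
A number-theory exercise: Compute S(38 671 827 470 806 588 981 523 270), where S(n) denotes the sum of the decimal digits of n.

3+8+6+7+1+8+2+7+4+7+0+8+0+6+5+8+8+9+8+1+5+2+3+2+7+0 = 125

125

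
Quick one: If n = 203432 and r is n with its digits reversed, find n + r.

437734

Reverse of 203432 is 234302.
203432 + 234302 = 437734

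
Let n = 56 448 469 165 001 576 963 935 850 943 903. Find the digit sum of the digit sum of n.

First digit sum: 153.
1+5+3 = 9.

9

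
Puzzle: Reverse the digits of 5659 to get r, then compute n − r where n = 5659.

-3906

Reverse of 5659 is 9565.
5659 − 9565 = -3906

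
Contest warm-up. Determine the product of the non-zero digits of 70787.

7×7×8×7 = 2744

2744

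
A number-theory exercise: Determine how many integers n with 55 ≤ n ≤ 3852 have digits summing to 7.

94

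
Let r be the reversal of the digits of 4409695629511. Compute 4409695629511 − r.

3250429660467

Reverse of 4409695629511 is 1159265969044.
4409695629511 − 1159265969044 = 3250429660467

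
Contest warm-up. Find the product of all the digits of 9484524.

9×4×8×4×5×2×4 = 46080

46080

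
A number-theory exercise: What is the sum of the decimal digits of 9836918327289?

9+8+3+6+9+1+8+3+2+7+2+8+9 = 75

75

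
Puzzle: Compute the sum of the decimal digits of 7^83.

292

7^83 = 13903921949820524683398592075392719113700201232097144724944011875664343
Sum of its 71 digits: 292.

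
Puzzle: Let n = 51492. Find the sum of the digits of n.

5+1+4+9+2 = 21

21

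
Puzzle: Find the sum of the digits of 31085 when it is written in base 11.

31085 in base 11 is 2139A.
Digit sum: 2+1+3+9+10 = 25.

25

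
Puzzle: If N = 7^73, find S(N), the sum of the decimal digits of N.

277

7^73 = 49221735352184872959961855190338177606846542622561400857262407
Sum of its 62 digits: 277.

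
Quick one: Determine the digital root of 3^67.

9

The digital root of n equals n mod 9 (or 9 when 9 | n), so we need 3^67 mod 9.
3^67 ≡ 0 (mod 9), so the digital root is 9.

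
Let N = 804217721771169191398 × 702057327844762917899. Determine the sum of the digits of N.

176

804217721771169191398 × 702057327844762917899 = 564606944752070057447130297644186891032802
Sum of its 42 digits: 176.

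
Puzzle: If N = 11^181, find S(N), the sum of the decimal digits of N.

776

11^181 = 310510302014121633020937183557989704181193410687432229173925921726449830163756710579762535041029352156690293924949840725060157610378782033562854077931351117235416826442793546645794270350811
Sum of its 189 digits: 776.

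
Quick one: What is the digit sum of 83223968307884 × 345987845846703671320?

83223968307884 × 345987845846703671320 = 28794481517659121178084710900686880
Sum of its 35 digits: 161.

161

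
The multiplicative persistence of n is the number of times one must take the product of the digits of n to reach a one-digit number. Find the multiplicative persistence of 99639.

3

99639 → 13122 → 12 → 2 (3 steps)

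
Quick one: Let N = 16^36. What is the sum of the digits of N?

172

16^36 = 22300745198530623141535718272648361505980416
Sum of its 44 digits: 172.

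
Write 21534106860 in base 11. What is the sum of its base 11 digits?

40

21534106860 in base 11 is 9150495232.
Digit sum: 9+1+5+0+4+9+5+2+3+2 = 40.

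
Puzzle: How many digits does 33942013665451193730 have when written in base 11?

19

33942013665451193730 in base 11 is 61174A262931428923A, which has 19 digits.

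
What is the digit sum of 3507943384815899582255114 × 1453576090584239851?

179

3507943384815899582255114 × 1453576090584239851 = 5099062631291541005068298824991950047348014
Sum of its 43 digits: 179.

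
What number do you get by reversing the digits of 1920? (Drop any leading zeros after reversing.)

Reversing 1920 gives 291.

291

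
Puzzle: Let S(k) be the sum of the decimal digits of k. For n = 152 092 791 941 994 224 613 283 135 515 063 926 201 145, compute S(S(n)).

First digit sum: 162.
1+6+2 = 9.

9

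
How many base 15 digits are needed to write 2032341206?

8

2032341206 in base 15 is BD65028B, which has 8 digits.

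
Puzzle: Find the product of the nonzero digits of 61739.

1134

6×1×7×3×9 = 1134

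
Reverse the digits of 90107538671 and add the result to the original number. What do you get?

107791108780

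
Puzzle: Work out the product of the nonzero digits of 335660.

1620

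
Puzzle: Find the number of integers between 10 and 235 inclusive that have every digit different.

173

The integers in [10, 235] that have every digit different: 10, 12, 13, 14, 15, 16, …, 234, 235.
173 qualify.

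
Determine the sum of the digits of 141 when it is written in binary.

4

141 in base 2 is 10001101.
Digit sum: 1+0+0+0+1+1+0+1 = 4.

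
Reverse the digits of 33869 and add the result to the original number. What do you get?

130702

Reverse of 33869 is 96833.
33869 + 96833 = 130702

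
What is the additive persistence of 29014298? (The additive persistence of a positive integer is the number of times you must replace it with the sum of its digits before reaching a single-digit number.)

29014298 → 35 → 8 (2 steps)

2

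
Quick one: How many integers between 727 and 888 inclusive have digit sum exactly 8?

The integers in [727, 888] that have digit sum exactly 8: 800.
1 qualifies.

1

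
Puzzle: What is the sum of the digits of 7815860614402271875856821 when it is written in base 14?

7815860614402271875856821 in base 14 is 695B46417AB319A03CABD3.
Digit sum: 6+9+5+11+4+6+4+1+7+10+11+3+1+9+10+0+3+12+10+11+13+3 = 149.

149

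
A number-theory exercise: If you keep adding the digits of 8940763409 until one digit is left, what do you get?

5

8+9+4+0+7+6+3+4+0+9 = 50
5+0 = 5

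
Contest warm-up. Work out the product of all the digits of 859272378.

1693440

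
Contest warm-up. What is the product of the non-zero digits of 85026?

8×5×2×6 = 480

480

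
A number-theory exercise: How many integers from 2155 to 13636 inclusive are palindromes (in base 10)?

115

The integers in [2155, 13636] that are palindromes (in base 10): 2222, 2332, 2442, 2552, 2662, 2772, …, 13531, 13631.
115 qualify.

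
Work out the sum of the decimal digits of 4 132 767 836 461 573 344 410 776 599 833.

4+1+3+2+7+6+7+8+3+6+4+6+1+5+7+3+3+4+4+4+1+0+7+7+6+5+9+9+8+3+3 = 146

146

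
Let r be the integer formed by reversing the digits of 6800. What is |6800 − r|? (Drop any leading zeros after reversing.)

Reverse of 6800 is 86.
|6800 − 86| = 6714

6714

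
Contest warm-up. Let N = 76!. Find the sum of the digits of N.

76! = 1885494701666050254987932260861146558230394535379329335672487982961844043495537923117729972224000000000000000000
Sum of its 112 digits: 441.

441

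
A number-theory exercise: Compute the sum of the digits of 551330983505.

47

5+5+1+3+3+0+9+8+3+5+0+5 = 47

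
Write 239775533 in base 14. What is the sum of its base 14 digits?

239775533 in base 14 is 23BB7A7B.
Digit sum: 2+3+11+11+7+10+7+11 = 62.

62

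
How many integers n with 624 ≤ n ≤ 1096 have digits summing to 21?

22

The integers in [624, 1096] that have digits summing to 21: 669, 678, 687, 696, 759, 768, …, 984, 993.
22 qualify.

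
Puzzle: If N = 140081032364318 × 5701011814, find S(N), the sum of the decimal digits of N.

140081032364318 × 5701011814 = 798603620426293270052852
Sum of its 24 digits: 98.

98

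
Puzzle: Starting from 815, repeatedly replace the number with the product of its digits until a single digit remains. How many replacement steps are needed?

815 → 40 → 0 (2 steps)

2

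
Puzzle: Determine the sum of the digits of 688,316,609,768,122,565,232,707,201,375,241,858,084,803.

179

6+8+8+3+1+6+6+0+9+7+6+8+1+2+2+5+6+5+2+3+2+7+0+7+2+0+1+3+7+5+2+4+1+8+5+8+0+8+4+8+0+3 = 179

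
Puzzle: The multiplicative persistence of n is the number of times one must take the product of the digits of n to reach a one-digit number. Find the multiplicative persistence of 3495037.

3495037 → 0 (1 step)

1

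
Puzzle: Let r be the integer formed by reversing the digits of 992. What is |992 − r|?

693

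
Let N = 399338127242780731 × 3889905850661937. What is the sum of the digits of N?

177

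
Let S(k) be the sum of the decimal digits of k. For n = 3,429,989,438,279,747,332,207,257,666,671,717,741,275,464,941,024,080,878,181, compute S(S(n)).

First digit sum: 274.
2+7+4 = 13.

13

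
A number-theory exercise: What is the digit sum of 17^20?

82

17^20 = 4064231406647572522401601
Sum of its 25 digits: 82.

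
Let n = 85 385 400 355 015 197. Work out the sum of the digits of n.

69

8+5+3+8+5+4+0+0+3+5+5+0+1+5+1+9+7 = 69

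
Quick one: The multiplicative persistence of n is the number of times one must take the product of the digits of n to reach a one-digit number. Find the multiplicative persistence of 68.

3

68 → 48 → 32 → 6 (3 steps)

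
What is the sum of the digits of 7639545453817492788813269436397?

7+6+3+9+5+4+5+4+5+3+8+1+7+4+9+2+7+8+8+8+1+3+2+6+9+4+3+6+3+9+7 = 166

166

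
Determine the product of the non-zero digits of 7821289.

16128

7×8×2×1×2×8×9 = 16128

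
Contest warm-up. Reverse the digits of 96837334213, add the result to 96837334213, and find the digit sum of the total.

44

Reversal of 96837334213 is 31243373869; 96837334213 + 31243373869 = 128080708082.
Digit sum of 128080708082: 1+2+8+0+8+0+7+0+8+0+8+2 = 44.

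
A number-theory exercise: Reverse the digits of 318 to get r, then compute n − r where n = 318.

-495

Reverse of 318 is 813.
318 − 813 = -495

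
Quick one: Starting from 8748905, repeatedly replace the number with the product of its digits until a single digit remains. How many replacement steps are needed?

1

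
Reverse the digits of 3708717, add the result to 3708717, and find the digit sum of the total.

Reversal of 3708717 is 7178073; 3708717 + 7178073 = 10886790.
Digit sum of 10886790: 1+0+8+8+6+7+9+0 = 39.

39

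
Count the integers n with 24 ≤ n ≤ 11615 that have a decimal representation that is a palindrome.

204

The integers in [24, 11615] that have a decimal representation that is a palindrome: 33, 44, 55, 66, 77, 88, …, 11511, 11611.
204 qualify.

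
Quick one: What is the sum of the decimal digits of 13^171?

856

13^171 = 30500941440790225846263910938334447106178610569821876624649353871482970302092112669455349348474410860945846246361937330271499848785009345366071703939976823364067647683430248532614970631718837
Sum of its 191 digits: 856.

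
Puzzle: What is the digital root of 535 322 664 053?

8

5+3+5+3+2+2+6+6+4+0+5+3 = 44
4+4 = 8
(Equivalently, 535 322 664 053 mod 9 = 8.)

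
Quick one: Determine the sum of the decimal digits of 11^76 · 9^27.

11^76 · 9^27 = 813564194762076804320574202548172031519847720933489186048024512296916341433452215703257072826374349533609
Sum of its 105 digits: 432.

432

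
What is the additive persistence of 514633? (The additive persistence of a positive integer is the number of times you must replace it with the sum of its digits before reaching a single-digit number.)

2

514633 → 22 → 4 (2 steps)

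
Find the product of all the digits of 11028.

0

1×1×0×2×8 = 0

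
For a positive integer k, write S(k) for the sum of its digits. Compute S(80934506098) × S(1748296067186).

S(80934506098) = 8+0+9+3+4+5+0+6+0+9+8 = 52.
S(1748296067186) = 1+7+4+8+2+9+6+0+6+7+1+8+6 = 65.
52 · 65 = 3380.

3380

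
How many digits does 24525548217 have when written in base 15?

9

24525548217 in base 15 is 98820417C, which has 9 digits.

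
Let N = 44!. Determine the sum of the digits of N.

216

44! = 2658271574788448768043625811014615890319638528000000000
Sum of its 55 digits: 216.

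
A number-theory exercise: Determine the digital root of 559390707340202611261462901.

5+5+9+3+9+0+7+0+7+3+4+0+2+0+2+6+1+1+2+6+1+4+6+2+9+0+1 = 95
9+5 = 14
1+4 = 5
(Equivalently, 559390707340202611261462901 mod 9 = 5.)

5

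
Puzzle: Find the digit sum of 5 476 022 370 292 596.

5+4+7+6+0+2+2+3+7+0+2+9+2+5+9+6 = 69

69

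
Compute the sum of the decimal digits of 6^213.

711

6^213 = 5574633646519606982417083596561497237670058766006727890546857505301021091252948100481877200160144405574012914837729176293186075735308156924914982015438222453968470016
Sum of its 166 digits: 711.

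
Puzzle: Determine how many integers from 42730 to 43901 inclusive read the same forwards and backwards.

11

The integers in [42730, 43901] that read the same forwards and backwards: 42824, 42924, 43034, 43134, 43234, 43334, …, 43734, 43834.
11 qualify.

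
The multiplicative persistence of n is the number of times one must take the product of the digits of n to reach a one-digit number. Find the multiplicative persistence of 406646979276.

406646979276 → 0 (1 step)

1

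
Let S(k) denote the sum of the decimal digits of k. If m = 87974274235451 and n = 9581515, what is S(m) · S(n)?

S(87974274235451) = 8+7+9+7+4+2+7+4+2+3+5+4+5+1 = 68.
S(9581515) = 9+5+8+1+5+1+5 = 34.
68 · 34 = 2312.

2312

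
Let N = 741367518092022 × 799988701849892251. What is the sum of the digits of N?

741367518092022 × 799988701849892251 = 593085638392113187012933802721522
Sum of its 33 digits: 129.

129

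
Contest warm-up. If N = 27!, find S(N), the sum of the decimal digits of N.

27! = 10888869450418352160768000000
Sum of its 29 digits: 108.

108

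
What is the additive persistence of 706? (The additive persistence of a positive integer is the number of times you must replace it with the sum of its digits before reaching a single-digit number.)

2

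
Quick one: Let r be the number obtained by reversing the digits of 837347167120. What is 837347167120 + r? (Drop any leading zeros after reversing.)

859108910858

Reverse of 837347167120 is 21761743738.
837347167120 + 21761743738 = 859108910858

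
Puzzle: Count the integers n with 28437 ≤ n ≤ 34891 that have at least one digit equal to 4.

2405

The integers in [28437, 34891] that have at least one digit equal to 4: 28437, 28438, 28439, 28440, 28441, 28442, …, 34890, 34891.
2405 qualify.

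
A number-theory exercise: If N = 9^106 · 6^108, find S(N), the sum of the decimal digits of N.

855

9^106 · 6^108 = 154896299318394974263028693082466535230943549722213641448795810492219467292067229209517897140910433093000922684532206153650113234717643390337595775548799876017282587348661399929179078656
Sum of its 186 digits: 855.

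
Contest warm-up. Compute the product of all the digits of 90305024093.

9×0×3×0×5×0×2×4×0×9×3 = 0

0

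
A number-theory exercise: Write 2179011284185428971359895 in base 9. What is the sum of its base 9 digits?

127

2179011284185428971359895 in base 9 is 30276336644875617838581682.
Digit sum: 3+0+2+7+6+3+3+6+6+4+4+8+7+5+6+1+7+8+3+8+5+8+1+6+8+2 = 127.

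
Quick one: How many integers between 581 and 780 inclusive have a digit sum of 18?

The integers in [581, 780] that have a digit sum of 18: 585, 594, 639, 648, 657, 666, …, 765, 774.
15 qualify.

15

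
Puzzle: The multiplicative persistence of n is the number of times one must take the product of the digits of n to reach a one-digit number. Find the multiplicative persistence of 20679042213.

20679042213 → 0 (1 step)

1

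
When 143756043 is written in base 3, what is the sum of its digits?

15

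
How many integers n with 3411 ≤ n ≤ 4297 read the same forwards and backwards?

9

The integers in [3411, 4297] that read the same forwards and backwards: 3443, 3553, 3663, 3773, 3883, 3993, 4004, 4114, 4224.
9 qualify.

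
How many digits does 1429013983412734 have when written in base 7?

1429013983412734 in base 7 is 606666565445050435, which has 18 digits.

18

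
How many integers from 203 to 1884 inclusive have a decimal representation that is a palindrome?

88

The integers in [203, 1884] that have a decimal representation that is a palindrome: 212, 222, 232, 242, 252, 262, …, 1771, 1881.
88 qualify.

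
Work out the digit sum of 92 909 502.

9+2+9+0+9+5+0+2 = 36

36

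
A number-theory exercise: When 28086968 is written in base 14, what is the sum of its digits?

39

28086968 in base 14 is 3A31AC0.
Digit sum: 3+10+3+1+10+12+0 = 39.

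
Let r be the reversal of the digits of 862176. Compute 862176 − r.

190908

Reverse of 862176 is 671268.
862176 − 671268 = 190908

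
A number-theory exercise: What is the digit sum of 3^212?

432

3^212 = 141158163862183763292171284564016760661754655311572624335224092241585052457078933432718798844642935441
Sum of its 102 digits: 432.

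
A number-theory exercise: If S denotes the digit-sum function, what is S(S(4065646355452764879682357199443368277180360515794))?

First digit sum: 239.
2+3+9 = 14.

14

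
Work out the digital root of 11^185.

The digital root of n equals n mod 9 (or 9 when 9 | n), so we need 11^185 mod 9.
11^185 ≡ 5 (mod 9), so the digital root is 5.

5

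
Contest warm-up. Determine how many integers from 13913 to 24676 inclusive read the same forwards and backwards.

108

The integers in [13913, 24676] that read the same forwards and backwards: 13931, 14041, 14141, 14241, 14341, 14441, …, 24542, 24642.
108 qualify.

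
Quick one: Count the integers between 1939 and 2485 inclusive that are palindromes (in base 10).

6

The integers in [1939, 2485] that are palindromes (in base 10): 1991, 2002, 2112, 2222, 2332, 2442.
6 qualify.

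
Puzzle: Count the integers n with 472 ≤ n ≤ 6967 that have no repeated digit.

3392

The integers in [472, 6967] that have no repeated digit: 472, 473, 475, 476, 478, 479, …, 6957, 6958.
3392 qualify.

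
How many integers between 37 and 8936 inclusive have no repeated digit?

4708

The integers in [37, 8936] that have no repeated digit: 37, 38, 39, 40, 41, 42, …, 8935, 8936.
4708 qualify.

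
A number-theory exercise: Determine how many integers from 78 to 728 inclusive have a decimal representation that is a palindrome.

The integers in [78, 728] that have a decimal representation that is a palindrome: 88, 99, 101, 111, 121, 131, …, 717, 727.
65 qualify.

65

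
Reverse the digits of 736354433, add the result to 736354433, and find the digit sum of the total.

Reversal of 736354433 is 334453637; 736354433 + 334453637 = 1070808070.
Digit sum of 1070808070: 1+0+7+0+8+0+8+0+7+0 = 31.

31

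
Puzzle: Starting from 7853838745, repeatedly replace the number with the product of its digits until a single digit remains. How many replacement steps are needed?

7853838745 → 22579200 → 0 (2 steps)

2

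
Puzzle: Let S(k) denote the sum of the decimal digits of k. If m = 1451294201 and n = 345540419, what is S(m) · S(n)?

1015

S(1451294201) = 1+4+5+1+2+9+4+2+0+1 = 29.
S(345540419) = 3+4+5+5+4+0+4+1+9 = 35.
29 · 35 = 1015.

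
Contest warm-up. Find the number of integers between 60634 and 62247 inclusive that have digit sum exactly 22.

119

The integers in [60634, 62247] that have digit sum exactly 22: 60637, 60646, 60655, 60664, 60673, 60682, …, 62194, 62239.
119 qualify.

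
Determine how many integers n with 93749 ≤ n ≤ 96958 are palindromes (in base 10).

The integers in [93749, 96958] that are palindromes (in base 10): 93839, 93939, 94049, 94149, 94249, 94349, …, 96769, 96869.
31 qualify.

31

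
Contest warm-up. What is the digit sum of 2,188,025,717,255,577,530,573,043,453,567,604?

2+1+8+8+0+2+5+7+1+7+2+5+5+5+7+7+5+3+0+5+7+3+0+4+3+4+5+3+5+6+7+6+0+4 = 142

142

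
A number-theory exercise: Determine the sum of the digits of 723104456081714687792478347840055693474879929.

7+2+3+1+0+4+4+5+6+0+8+1+7+1+4+6+8+7+7+9+2+4+7+8+3+4+7+8+4+0+0+5+5+6+9+3+4+7+4+8+7+9+9+2+9 = 224

224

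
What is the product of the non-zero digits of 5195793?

42525

5×1×9×5×7×9×3 = 42525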